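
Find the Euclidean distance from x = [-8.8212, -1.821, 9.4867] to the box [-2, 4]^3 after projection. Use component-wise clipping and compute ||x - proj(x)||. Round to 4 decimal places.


Project each component onto [-2, 4].
clip(-8.8212) = -2.0, clip(-1.821) = -1.821, clip(9.4867) = 4.0
Projection = [-2.0, -1.821, 4.0]
Squared diffs: [46.5288, 0.0, 30.1039]
Distance = sqrt(76.6327) = 8.754


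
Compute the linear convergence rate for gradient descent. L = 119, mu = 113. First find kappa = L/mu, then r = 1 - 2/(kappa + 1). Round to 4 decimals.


Step 1: Compute the condition number.
kappa = L/mu = 119/113 = 1.0531
Step 2: Compute the convergence rate.
r = 1 - 2/(kappa + 1) = 1 - 2*mu/(L + mu) = (L - mu)/(L + mu) = 6/232 = 0.0259


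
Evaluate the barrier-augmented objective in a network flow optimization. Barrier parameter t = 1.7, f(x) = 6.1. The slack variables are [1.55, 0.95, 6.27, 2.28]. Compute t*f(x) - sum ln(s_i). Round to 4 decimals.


Step 1: Compute log-barrier.
ln values: [0.4383, -0.0513, 1.8358, 0.8242]
phi = -(0.4383 - 0.0513 + 1.8358 + 0.8242) = -3.0469
Step 2: Compute augmented objective.
t*f(x) = 1.7*6.1 = 10.37
Total = 10.37 - 3.0469 = 7.3231


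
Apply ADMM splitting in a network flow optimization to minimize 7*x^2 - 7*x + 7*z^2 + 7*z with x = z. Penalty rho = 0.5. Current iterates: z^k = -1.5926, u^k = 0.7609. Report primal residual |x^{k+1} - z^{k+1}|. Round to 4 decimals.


ADMM iteration with rho = 0.5, z^k = -1.5926, u^k = 0.7609
Step 1: x-update.
Minimize 7*x^2 - 7*x + (0.5/2)*(x + 1.5926 + 0.7609)^2
FOC: (2*7 + 0.5)*x = 7 + 0.5*(-1.5926 - 0.7609)
x^{k+1} = 0.4016
Step 2: z-update.
Minimize 7*z^2 + 7*z + (0.5/2)*(0.4016 - z + 0.7609)^2
FOC: (2*7 + 0.5)*z = -7 + 0.5*(0.4016 + 0.7609)
z^{k+1} = -0.4427
Step 3: u-update.
u^{k+1} = 0.7609 + 0.4016 + 0.4427 = 1.6052
Step 4: Primal residual = |0.4016 + 0.4427| = 0.8443


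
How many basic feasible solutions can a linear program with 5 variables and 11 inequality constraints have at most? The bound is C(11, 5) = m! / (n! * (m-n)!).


Each vertex corresponds to some choice of n active constraints out of m, so the number of vertices is at most C(m, n) = m! / (n!(m-n)!).
m = 11, n = 5
Numerator: 11 * 10 * 9 * 8 * 7
Denominator: 5! = 120
C(11, 5) = 462


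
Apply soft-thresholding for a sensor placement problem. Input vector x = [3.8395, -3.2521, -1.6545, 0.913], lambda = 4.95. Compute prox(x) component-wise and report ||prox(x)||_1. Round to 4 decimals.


Soft-thresholding with lambda = 4.95:
prox(3.8395) = sign(3.8395)*max(|3.8395| - 4.95, 0) = 0.0
prox(-3.2521) = sign(-3.2521)*max(|-3.2521| - 4.95, 0) = 0.0
prox(-1.6545) = sign(-1.6545)*max(|-1.6545| - 4.95, 0) = 0.0
prox(0.913) = sign(0.913)*max(|0.913| - 4.95, 0) = 0.0
prox(x) = [0.0, 0.0, 0.0, 0.0]
||prox(x)||_1 = 0.0 + 0.0 + 0.0 + 0.0 = 0.0


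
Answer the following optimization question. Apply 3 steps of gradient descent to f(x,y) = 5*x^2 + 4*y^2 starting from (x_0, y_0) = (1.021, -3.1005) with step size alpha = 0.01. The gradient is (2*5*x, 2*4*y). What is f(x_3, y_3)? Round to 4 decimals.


Gradient descent on f(x,y) = 5*x^2 + 4*y^2.
Starting point: (1.021, -3.1005), alpha = 0.01
Step 1: grad_x = 2*5*1.021 = 10.21, grad_y = 2*4*-3.1005 = -24.804
  x_1 = 1.021 - 0.01*10.21 = 0.9189
  y_1 = -3.1005 - 0.01*-24.804 = -2.8525
Step 2: grad_x = 2*5*0.9189 = 9.189, grad_y = 2*4*-2.8525 = -22.8197
  x_2 = 0.9189 - 0.01*9.189 = 0.827
  y_2 = -2.8525 - 0.01*-22.8197 = -2.6243
Step 3: grad_x = 2*5*0.827 = 8.2701, grad_y = 2*4*-2.6243 = -20.9941
  x_3 = 0.827 - 0.01*8.2701 = 0.7443
  y_3 = -2.6243 - 0.01*-20.9941 = -2.4143
f(0.7443, -2.4143) = 5*0.7443^2 + 4*(-2.4143)^2 = 26.0858


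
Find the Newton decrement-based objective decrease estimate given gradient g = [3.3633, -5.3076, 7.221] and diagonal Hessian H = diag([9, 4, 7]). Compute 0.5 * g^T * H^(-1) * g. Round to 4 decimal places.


Step 1: H is diagonal, so H^(-1) * g = [0.3737, -1.3269, 1.0316].
Step 2: g^T H^(-1) g = sum_i g_i^2 / H_ii
  = (3.3633)^2/9 + (-5.3076)^2/4 + (7.221)^2/7
  = 1.2569 + 7.0427 + 7.449 = 15.7485
Step 3: Objective decrease = 0.5 * g^T H^(-1) g = 7.8742


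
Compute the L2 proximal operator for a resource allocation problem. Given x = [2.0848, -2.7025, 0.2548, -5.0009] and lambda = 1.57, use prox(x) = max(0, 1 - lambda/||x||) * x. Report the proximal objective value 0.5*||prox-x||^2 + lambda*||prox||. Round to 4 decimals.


Step 1: Compute ||x||.
||x|| = 6.06
Step 2: Compute scaling factor.
scale = max(0, 1 - 1.57/6.06) = 0.7409
Step 3: prox(x) = [1.5447, -2.0023, 0.1888, -3.7053]
||prox(x)|| = 4.49
Step 4: Proximal objective.
0.5*||prox-x||^2 = 1.2325
lambda*||prox|| = 7.0493
Total = 8.2818


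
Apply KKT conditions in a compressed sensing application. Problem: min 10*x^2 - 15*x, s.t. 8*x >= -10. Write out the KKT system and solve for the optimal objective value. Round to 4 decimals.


Step 1: Try lambda = 0 (constraint inactive).
Stationarity: 2*10*x - 15 = 0
x* = 15/(2*10) = 0.75
Check constraint: 8*0.75 = 6.0 >= -10 -- satisfied.
Step 2: Compute optimal value.
f(x*) = 10*0.75^2 - 15*0.75 = -5.625


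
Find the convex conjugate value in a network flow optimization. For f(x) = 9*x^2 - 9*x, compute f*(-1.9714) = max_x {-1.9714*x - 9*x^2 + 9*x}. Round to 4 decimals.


f*(y) = sup_x {y*x - a*x^2 - b*x} = sup_x {(y-b)*x - a*x^2}
FOC: (y - b) - 2a*x = 0 => x* = (y - b)/(2a)
x* = (-1.9714 + 9)/(2*9) = 0.3905
f*(-1.9714) = (y-b)^2/(4a) = (-1.9714 + 9)^2/(4*9)
= 49.4012/36 = 1.3723


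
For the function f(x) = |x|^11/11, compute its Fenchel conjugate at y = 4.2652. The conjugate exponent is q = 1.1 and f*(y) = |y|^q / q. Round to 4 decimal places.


The conjugate exponent q satisfies 1/p + 1/q = 1.
p = 11, so q = 11/(11 - 1) = 1.1
|y|^q = 4.2652^1.1 = 4.931
f*(4.2652) = 4.931 / 1.1 = 4.4827


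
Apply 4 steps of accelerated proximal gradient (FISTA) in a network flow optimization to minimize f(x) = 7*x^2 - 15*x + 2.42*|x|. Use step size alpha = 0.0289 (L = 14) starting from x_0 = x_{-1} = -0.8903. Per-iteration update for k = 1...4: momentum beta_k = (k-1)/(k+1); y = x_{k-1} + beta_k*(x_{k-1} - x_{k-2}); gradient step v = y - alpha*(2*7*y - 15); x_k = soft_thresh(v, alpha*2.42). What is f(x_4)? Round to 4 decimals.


FISTA on f(x) = 7*x^2 - 15*x + 2.42*|x|
L = 14, alpha = 0.0289
Iteration 1: beta = 0.0, y = -0.8903 + 0.0*(-0.8903 + 0.8903) = -0.8903
  grad(y) = -27.4642, v = y - alpha*grad = -0.0966
  prox(v) = soft_thresh(-0.0966, 0.0699) = -0.0266
Iteration 2: beta = 0.3333, y = -0.0266 + 0.3333*(-0.0266 + 0.8903) = 0.2612
  grad(y) = -11.3427, v = y - alpha*grad = 0.589
  prox(v) = soft_thresh(0.589, 0.0699) = 0.5191
Iteration 3: beta = 0.5, y = 0.5191 + 0.5*(0.5191 + 0.0266) = 0.792
  grad(y) = -3.9123, v = y - alpha*grad = 0.905
  prox(v) = soft_thresh(0.905, 0.0699) = 0.8351
Iteration 4: beta = 0.6, y = 0.8351 + 0.6*(0.8351 - 0.5191) = 1.0247
  grad(y) = -0.6541, v = y - alpha*grad = 1.0436
  prox(v) = soft_thresh(1.0436, 0.0699) = 0.9737
f(x_4) = 7*0.9737^2 - 15*0.9737 + 2.42*|0.9737| = -5.6125


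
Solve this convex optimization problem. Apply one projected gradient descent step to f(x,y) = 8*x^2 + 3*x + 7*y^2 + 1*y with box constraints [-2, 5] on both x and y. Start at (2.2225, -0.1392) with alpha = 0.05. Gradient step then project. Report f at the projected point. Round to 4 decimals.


Step 1: Compute gradient at (2.2225, -0.1392).
grad_x = 2*8*2.2225 + 3 = 38.56
grad_y = 2*7*-0.1392 + 1 = -0.9488
Step 2: Gradient step.
x_raw = 2.2225 - 0.05*38.56 = 0.2945
y_raw = -0.1392 - 0.05*-0.9488 = -0.0918
Step 3: Project onto [-2, 5].
x_proj = clip(0.2945) = 0.2945
y_proj = clip(-0.0918) = -0.0918
Step 4: Evaluate f.
f(0.2945, -0.0918) = 1.5445


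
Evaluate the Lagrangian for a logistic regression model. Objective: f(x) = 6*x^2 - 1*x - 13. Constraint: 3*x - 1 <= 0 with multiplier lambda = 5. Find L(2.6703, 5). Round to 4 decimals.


Step 1: Evaluate f(x).
f(2.6703) = 6*2.6703^2 - 1*2.6703 - 13 = 27.1127
Step 2: Evaluate g(x).
g(2.6703) = 3*2.6703 - 1 = 7.0109
Step 3: Compute Lagrangian.
L = 27.1127 + 5*7.0109 = 62.1672


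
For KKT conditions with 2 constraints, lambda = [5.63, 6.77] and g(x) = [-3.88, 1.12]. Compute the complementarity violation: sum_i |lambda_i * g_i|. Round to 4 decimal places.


KKT complementary slackness check:
lambda_1 * g_1 = 5.63 * -3.88 = -21.8444
lambda_2 * g_2 = 6.77 * 1.12 = 7.5824
Total violation = 21.8444 + 7.5824 = 29.4268


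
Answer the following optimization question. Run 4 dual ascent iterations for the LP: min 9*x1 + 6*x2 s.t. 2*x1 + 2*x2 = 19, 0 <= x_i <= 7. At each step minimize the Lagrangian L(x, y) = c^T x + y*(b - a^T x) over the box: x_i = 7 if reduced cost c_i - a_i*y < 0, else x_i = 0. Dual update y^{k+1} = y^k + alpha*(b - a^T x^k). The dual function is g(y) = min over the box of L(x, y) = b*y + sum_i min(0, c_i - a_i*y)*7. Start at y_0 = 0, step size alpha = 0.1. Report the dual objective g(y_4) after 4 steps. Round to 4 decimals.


Dual ascent for LP: min 9*x1 + 6*x2, 2*x1 + 2*x2 = 19, 0 <= x_i <= 7
Step 1: y^k = 0.0, reduced costs: (9.0, 6.0)
  x^k = (0.0, 0.0), subgradient = b - a^T x = 19.0
  y^{k+1} = 0.0 + 0.1*19.0 = 1.9
Step 2: y^k = 1.9, reduced costs: (5.2, 2.2)
  x^k = (0.0, 0.0), subgradient = b - a^T x = 19.0
  y^{k+1} = 1.9 + 0.1*19.0 = 3.8
Step 3: y^k = 3.8, reduced costs: (1.4, -1.6)
  x^k = (0.0, 7.0), subgradient = b - a^T x = 5.0
  y^{k+1} = 3.8 + 0.1*5.0 = 4.3
Step 4: y^k = 4.3, reduced costs: (0.4, -2.6)
  x^k = (0.0, 7.0), subgradient = b - a^T x = 5.0
  y^{k+1} = 4.3 + 0.1*5.0 = 4.8
Dual objective at y_4 = 4.8: reduced costs (-0.6, -3.6), box minimizer x = (7.0, 7.0)
g(y_4) = b*y + (c1 - a1*y)*x1 + (c2 - a2*y)*x2 = 19*4.8 + (-0.6)*7.0 + (-3.6)*7.0 = 91.2 - 4.2 - 25.2 = 61.8


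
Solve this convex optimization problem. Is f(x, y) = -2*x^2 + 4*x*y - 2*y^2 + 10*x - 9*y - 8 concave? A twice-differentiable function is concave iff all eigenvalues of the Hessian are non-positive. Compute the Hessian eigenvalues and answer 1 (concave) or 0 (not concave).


The Hessian of f(x,y) = -2*x^2 + 4*x*y - 2*y^2 + 10*x - 9*y - 8 is:
H = [[-4, 4], [4, -4]]
Trace = -4 - 4 = -8
Determinant = -4*-4 - (4)^2 = 0
Discriminant = (-8)^2 - 4*0 = 64.0
Eigenvalues: lambda_1 = -8.0, lambda_2 = 0.0
The function is concave.

1


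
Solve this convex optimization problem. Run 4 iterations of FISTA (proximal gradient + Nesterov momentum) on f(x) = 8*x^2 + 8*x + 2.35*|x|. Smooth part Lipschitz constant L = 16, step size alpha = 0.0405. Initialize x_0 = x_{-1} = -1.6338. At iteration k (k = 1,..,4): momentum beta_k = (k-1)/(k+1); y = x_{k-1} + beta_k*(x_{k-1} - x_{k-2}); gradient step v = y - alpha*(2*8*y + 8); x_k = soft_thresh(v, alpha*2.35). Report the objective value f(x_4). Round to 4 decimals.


FISTA on f(x) = 8*x^2 + 8*x + 2.35*|x|
L = 16, alpha = 0.0405
Iteration 1: beta = 0.0, y = -1.6338 + 0.0*(-1.6338 + 1.6338) = -1.6338
  grad(y) = -18.1408, v = y - alpha*grad = -0.8991
  prox(v) = soft_thresh(-0.8991, 0.0952) = -0.8039
Iteration 2: beta = 0.3333, y = -0.8039 + 0.3333*(-0.8039 + 1.6338) = -0.5273
  grad(y) = -0.4367, v = y - alpha*grad = -0.5096
  prox(v) = soft_thresh(-0.5096, 0.0952) = -0.4144
Iteration 3: beta = 0.5, y = -0.4144 + 0.5*(-0.4144 + 0.8039) = -0.2197
  grad(y) = 4.485, v = y - alpha*grad = -0.4013
  prox(v) = soft_thresh(-0.4013, 0.0952) = -0.3062
Iteration 4: beta = 0.6, y = -0.3062 + 0.6*(-0.3062 + 0.4144) = -0.2412
  grad(y) = 4.141, v = y - alpha*grad = -0.4089
  prox(v) = soft_thresh(-0.4089, 0.0952) = -0.3137
f(x_4) = 8*(-0.3137)^2 + 8*(-0.3137) + 2.35*|-0.3137| = -0.9852


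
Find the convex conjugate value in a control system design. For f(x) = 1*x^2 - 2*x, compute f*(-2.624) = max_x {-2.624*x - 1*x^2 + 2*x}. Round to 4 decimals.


f*(y) = sup_x {y*x - a*x^2 - b*x} = sup_x {(y-b)*x - a*x^2}
FOC: (y - b) - 2a*x = 0 => x* = (y - b)/(2a)
x* = (-2.624 + 2)/(2*1) = -0.312
f*(-2.624) = (y-b)^2/(4a) = (-2.624 + 2)^2/(4*1)
= 0.3894/4 = 0.0973


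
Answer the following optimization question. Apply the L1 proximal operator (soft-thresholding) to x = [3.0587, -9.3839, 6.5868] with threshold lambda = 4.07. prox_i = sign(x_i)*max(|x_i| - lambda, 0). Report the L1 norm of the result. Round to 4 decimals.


Soft-thresholding with lambda = 4.07:
prox(3.0587) = sign(3.0587)*max(|3.0587| - 4.07, 0) = 0.0
prox(-9.3839) = sign(-9.3839)*max(|-9.3839| - 4.07, 0) = -5.3139
prox(6.5868) = sign(6.5868)*max(|6.5868| - 4.07, 0) = 2.5168
prox(x) = [0.0, -5.3139, 2.5168]
||prox(x)||_1 = 0.0 + 5.3139 + 2.5168 = 7.8307


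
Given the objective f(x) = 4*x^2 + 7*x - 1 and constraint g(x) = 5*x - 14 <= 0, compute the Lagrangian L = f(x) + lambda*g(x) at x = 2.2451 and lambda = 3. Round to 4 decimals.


Step 1: Evaluate f(x).
f(2.2451) = 4*2.2451^2 + 7*2.2451 - 1 = 34.8776
Step 2: Evaluate g(x).
g(2.2451) = 5*2.2451 - 14 = -2.7745
Step 3: Compute Lagrangian.
L = 34.8776 + 3*-2.7745 = 26.5541


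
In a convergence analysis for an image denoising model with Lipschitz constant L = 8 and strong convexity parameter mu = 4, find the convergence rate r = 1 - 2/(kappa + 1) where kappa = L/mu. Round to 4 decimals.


Step 1: Compute the condition number.
kappa = L/mu = 8/4 = 2.0
Step 2: Compute the convergence rate.
r = 1 - 2/(kappa + 1) = 1 - 2*mu/(L + mu) = (L - mu)/(L + mu) = 4/12 = 0.3333


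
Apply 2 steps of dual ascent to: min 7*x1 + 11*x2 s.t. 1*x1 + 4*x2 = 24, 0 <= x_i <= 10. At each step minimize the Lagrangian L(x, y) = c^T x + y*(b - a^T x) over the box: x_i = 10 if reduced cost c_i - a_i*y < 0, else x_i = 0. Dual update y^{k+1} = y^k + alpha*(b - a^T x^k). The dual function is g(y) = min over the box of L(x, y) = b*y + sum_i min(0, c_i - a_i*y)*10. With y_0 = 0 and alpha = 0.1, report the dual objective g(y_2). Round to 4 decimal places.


Dual ascent for LP: min 7*x1 + 11*x2, 1*x1 + 4*x2 = 24, 0 <= x_i <= 10
Step 1: y^k = 0.0, reduced costs: (7.0, 11.0)
  x^k = (0.0, 0.0), subgradient = b - a^T x = 24.0
  y^{k+1} = 0.0 + 0.1*24.0 = 2.4
Step 2: y^k = 2.4, reduced costs: (4.6, 1.4)
  x^k = (0.0, 0.0), subgradient = b - a^T x = 24.0
  y^{k+1} = 2.4 + 0.1*24.0 = 4.8
Dual objective at y_2 = 4.8: reduced costs (2.2, -8.2), box minimizer x = (0.0, 10.0)
g(y_2) = b*y + (c1 - a1*y)*x1 + (c2 - a2*y)*x2 = 24*4.8 + 2.2*0.0 + (-8.2)*10.0 = 115.2 + 0.0 - 82.0 = 33.2


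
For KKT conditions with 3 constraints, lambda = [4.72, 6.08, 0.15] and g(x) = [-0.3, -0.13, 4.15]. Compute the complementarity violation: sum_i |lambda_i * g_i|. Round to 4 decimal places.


KKT complementary slackness check:
lambda_1 * g_1 = 4.72 * -0.3 = -1.416
lambda_2 * g_2 = 6.08 * -0.13 = -0.7904
lambda_3 * g_3 = 0.15 * 4.15 = 0.6225
Total violation = 1.416 + 0.7904 + 0.6225 = 2.8289


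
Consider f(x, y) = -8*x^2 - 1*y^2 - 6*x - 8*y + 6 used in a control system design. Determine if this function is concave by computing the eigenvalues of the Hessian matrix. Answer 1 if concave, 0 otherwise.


The Hessian of f(x,y) = -8*x^2 - 1*y^2 - 6*x - 8*y + 6 is:
H = [[-16, 0], [0, -2]]
Trace = -16 - 2 = -18
Determinant = -16*-2 - (0)^2 = 32
Discriminant = (-18)^2 - 4*32 = 196.0
Eigenvalues: lambda_1 = -16.0, lambda_2 = -2.0
The function is concave.

1


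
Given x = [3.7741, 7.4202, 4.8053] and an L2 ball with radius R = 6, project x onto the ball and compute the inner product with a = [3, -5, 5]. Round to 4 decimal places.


Step 1: Compute ||x|| (intermediates to 6 decimals).
||x|| = sqrt(3.7741^2 + 7.4202^2 + 4.8053^2) = 9.612185
Step 2: Project.
Since ||x|| > R, scale = R/||x|| = 6/9.612185 = 0.624208, proj(x) = scale * x
proj(x) = [2.355823, 4.631748, 2.999507]
Step 3: Dot product.
a^T * proj(x) = 3*2.355823 - 5*4.631748 + 5*2.999507 = -1.0937


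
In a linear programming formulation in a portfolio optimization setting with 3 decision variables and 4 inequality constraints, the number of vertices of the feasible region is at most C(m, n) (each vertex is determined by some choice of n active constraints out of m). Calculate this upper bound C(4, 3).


Each vertex corresponds to some choice of n active constraints out of m, so the number of vertices is at most C(m, n) = m! / (n!(m-n)!).
m = 4, n = 3
Numerator: 4 * 3 * 2
Denominator: 3! = 6
C(4, 3) = 4


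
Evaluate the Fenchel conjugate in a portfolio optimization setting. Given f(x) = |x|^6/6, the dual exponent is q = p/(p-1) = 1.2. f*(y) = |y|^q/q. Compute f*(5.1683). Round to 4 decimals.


The conjugate exponent q satisfies 1/p + 1/q = 1.
p = 6, so q = 6/(6 - 1) = 1.2
|y|^q = 5.1683^1.2 = 7.1782
f*(5.1683) = 7.1782 / 1.2 = 5.9819


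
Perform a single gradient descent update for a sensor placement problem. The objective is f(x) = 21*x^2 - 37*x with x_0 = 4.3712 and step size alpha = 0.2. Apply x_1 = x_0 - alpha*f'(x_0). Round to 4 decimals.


We compute the gradient at x_0 and apply the update.
f'(x) = 42*x - 37
f'(4.3712) = 42*4.3712 - 37 = 146.5904
x_1 = 4.3712 - 0.2*146.5904 = -24.9469


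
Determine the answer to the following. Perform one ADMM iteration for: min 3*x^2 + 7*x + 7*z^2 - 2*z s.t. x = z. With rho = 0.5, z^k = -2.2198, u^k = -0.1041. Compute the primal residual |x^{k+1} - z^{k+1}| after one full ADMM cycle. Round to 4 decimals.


ADMM iteration with rho = 0.5, z^k = -2.2198, u^k = -0.1041
Step 1: x-update.
Minimize 3*x^2 + 7*x + (0.5/2)*(x + 2.2198 - 0.1041)^2
FOC: (2*3 + 0.5)*x = -7 + 0.5*(-2.2198 + 0.1041)
x^{k+1} = -1.2397
Step 2: z-update.
Minimize 7*z^2 - 2*z + (0.5/2)*(-1.2397 - z - 0.1041)^2
FOC: (2*7 + 0.5)*z = 2 + 0.5*(-1.2397 - 0.1041)
z^{k+1} = 0.0916
Step 3: u-update.
u^{k+1} = -0.1041 - 1.2397 - 0.0916 = -1.4354
Step 4: Primal residual = |-1.2397 - 0.0916| = 1.3313


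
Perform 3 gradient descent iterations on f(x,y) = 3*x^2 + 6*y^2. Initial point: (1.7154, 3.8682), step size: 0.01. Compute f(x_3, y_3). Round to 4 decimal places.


Gradient descent on f(x,y) = 3*x^2 + 6*y^2.
Starting point: (1.7154, 3.8682), alpha = 0.01
Step 1: grad_x = 2*3*1.7154 = 10.2924, grad_y = 2*6*3.8682 = 46.4184
  x_1 = 1.7154 - 0.01*10.2924 = 1.6125
  y_1 = 3.8682 - 0.01*46.4184 = 3.404
Step 2: grad_x = 2*3*1.6125 = 9.6749, grad_y = 2*6*3.404 = 40.8482
  x_2 = 1.6125 - 0.01*9.6749 = 1.5157
  y_2 = 3.404 - 0.01*40.8482 = 2.9955
Step 3: grad_x = 2*3*1.5157 = 9.0944, grad_y = 2*6*2.9955 = 35.9464
  x_3 = 1.5157 - 0.01*9.0944 = 1.4248
  y_3 = 2.9955 - 0.01*35.9464 = 2.6361
f(1.4248, 2.6361) = 3*1.4248^2 + 6*2.6361^2 = 47.7832


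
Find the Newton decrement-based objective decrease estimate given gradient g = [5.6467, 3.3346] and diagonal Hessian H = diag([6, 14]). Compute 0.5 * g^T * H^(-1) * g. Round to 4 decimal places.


Step 1: H is diagonal, so H^(-1) * g = [0.9411, 0.2382].
Step 2: g^T H^(-1) g = sum_i g_i^2 / H_ii
  = (5.6467)^2/6 + (3.3346)^2/14
  = 5.3142 + 0.7943 = 6.1085
Step 3: Objective decrease = 0.5 * g^T H^(-1) g = 3.0542


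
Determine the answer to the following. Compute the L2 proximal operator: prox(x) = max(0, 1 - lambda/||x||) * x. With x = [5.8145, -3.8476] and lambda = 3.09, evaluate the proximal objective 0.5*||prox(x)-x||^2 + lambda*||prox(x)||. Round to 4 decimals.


Step 1: Compute ||x||.
||x|| = 6.9723
Step 2: Compute scaling factor.
scale = max(0, 1 - 3.09/6.9723) = 0.5568
Step 3: prox(x) = [3.2376, -2.1424]
||prox(x)|| = 3.8823
Step 4: Proximal objective.
0.5*||prox-x||^2 = 4.7741
lambda*||prox|| = 11.9963
Total = 16.7702


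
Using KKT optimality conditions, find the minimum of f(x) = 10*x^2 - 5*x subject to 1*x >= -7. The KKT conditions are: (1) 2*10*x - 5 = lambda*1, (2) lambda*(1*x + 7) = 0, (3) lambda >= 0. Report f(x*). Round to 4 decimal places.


Step 1: Try lambda = 0 (constraint inactive).
Stationarity: 2*10*x - 5 = 0
x* = 5/(2*10) = 0.25
Check constraint: 1*0.25 = 0.25 >= -7 -- satisfied.
Step 2: Compute optimal value.
f(x*) = 10*0.25^2 - 5*0.25 = -0.625


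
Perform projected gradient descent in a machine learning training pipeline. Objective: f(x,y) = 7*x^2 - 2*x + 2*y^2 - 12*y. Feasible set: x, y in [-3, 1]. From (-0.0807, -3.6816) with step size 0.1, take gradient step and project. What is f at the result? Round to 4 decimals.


Step 1: Compute gradient at (-0.0807, -3.6816).
grad_x = 2*7*-0.0807 - 2 = -3.1298
grad_y = 2*2*-3.6816 - 12 = -26.7264
Step 2: Gradient step.
x_raw = -0.0807 - 0.1*-3.1298 = 0.2323
y_raw = -3.6816 - 0.1*-26.7264 = -1.009
Step 3: Project onto [-3, 1].
x_proj = clip(0.2323) = 0.2323
y_proj = clip(-1.009) = -1.009
Step 4: Evaluate f.
f(0.2323, -1.009) = 14.0566


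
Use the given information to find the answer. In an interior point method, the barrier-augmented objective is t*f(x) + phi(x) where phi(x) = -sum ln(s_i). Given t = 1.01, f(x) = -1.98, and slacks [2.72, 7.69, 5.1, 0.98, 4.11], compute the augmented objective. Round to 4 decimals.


Step 1: Compute log-barrier.
ln values: [1.0006, 2.0399, 1.6292, -0.0202, 1.4134]
phi = -(1.0006 + 2.0399 + 1.6292 - 0.0202 + 1.4134) = -6.063
Step 2: Compute augmented objective.
t*f(x) = 1.01*-1.98 = -1.9998
Total = -1.9998 - 6.063 = -8.0628


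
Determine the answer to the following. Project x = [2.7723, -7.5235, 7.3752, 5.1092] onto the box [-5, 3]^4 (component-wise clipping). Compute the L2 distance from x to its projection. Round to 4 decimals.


Project each component onto [-5, 3].
clip(2.7723) = 2.7723, clip(-7.5235) = -5.0, clip(7.3752) = 3.0, clip(5.1092) = 3.0
Projection = [2.7723, -5.0, 3.0, 3.0]
Squared diffs: [0.0, 6.3681, 19.1424, 4.4487]
Distance = sqrt(29.9592) = 5.4735


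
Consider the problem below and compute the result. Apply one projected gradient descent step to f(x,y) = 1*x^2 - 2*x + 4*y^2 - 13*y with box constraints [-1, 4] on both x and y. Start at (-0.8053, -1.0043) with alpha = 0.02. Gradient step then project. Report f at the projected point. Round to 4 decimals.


Step 1: Compute gradient at (-0.8053, -1.0043).
grad_x = 2*1*-0.8053 - 2 = -3.6106
grad_y = 2*4*-1.0043 - 13 = -21.0344
Step 2: Gradient step.
x_raw = -0.8053 - 0.02*-3.6106 = -0.7331
y_raw = -1.0043 - 0.02*-21.0344 = -0.5836
Step 3: Project onto [-1, 4].
x_proj = clip(-0.7331) = -0.7331
y_proj = clip(-0.5836) = -0.5836
Step 4: Evaluate f.
f(-0.7331, -0.5836) = 10.953


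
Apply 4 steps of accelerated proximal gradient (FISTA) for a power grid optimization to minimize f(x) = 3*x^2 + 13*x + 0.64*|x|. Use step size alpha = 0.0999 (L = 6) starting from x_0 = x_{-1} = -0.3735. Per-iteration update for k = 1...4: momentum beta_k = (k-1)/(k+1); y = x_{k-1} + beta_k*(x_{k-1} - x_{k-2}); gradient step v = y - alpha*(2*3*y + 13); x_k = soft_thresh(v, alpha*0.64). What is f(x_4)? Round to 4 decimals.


FISTA on f(x) = 3*x^2 + 13*x + 0.64*|x|
L = 6, alpha = 0.0999
Iteration 1: beta = 0.0, y = -0.3735 + 0.0*(-0.3735 + 0.3735) = -0.3735
  grad(y) = 10.759, v = y - alpha*grad = -1.4483
  prox(v) = soft_thresh(-1.4483, 0.0639) = -1.3844
Iteration 2: beta = 0.3333, y = -1.3844 + 0.3333*(-1.3844 + 0.3735) = -1.7214
  grad(y) = 2.6719, v = y - alpha*grad = -1.9883
  prox(v) = soft_thresh(-1.9883, 0.0639) = -1.9243
Iteration 3: beta = 0.5, y = -1.9243 + 0.5*(-1.9243 + 1.3844) = -2.1943
  grad(y) = -0.1659, v = y - alpha*grad = -2.1777
  prox(v) = soft_thresh(-2.1777, 0.0639) = -2.1138
Iteration 4: beta = 0.6, y = -2.1138 + 0.6*(-2.1138 + 1.9243) = -2.2275
  grad(y) = -0.3649, v = y - alpha*grad = -2.191
  prox(v) = soft_thresh(-2.191, 0.0639) = -2.1271
f(x_4) = 3*(-2.1271)^2 + 13*(-2.1271) + 0.64*|-2.1271| = -12.7173


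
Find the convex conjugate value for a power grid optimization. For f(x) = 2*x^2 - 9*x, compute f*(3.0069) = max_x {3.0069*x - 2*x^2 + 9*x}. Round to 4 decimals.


f*(y) = sup_x {y*x - a*x^2 - b*x} = sup_x {(y-b)*x - a*x^2}
FOC: (y - b) - 2a*x = 0 => x* = (y - b)/(2a)
x* = (3.0069 + 9)/(2*2) = 3.0017
f*(3.0069) = (y-b)^2/(4a) = (3.0069 + 9)^2/(4*2)
= 144.1656/8 = 18.0207


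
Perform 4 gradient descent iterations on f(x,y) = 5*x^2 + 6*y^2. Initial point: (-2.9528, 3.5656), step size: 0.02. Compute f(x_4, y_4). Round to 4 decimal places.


Gradient descent on f(x,y) = 5*x^2 + 6*y^2.
Starting point: (-2.9528, 3.5656), alpha = 0.02
Step 1: grad_x = 2*5*-2.9528 = -29.528, grad_y = 2*6*3.5656 = 42.7872
  x_1 = -2.9528 - 0.02*-29.528 = -2.3622
  y_1 = 3.5656 - 0.02*42.7872 = 2.7099
Step 2: grad_x = 2*5*-2.3622 = -23.6224, grad_y = 2*6*2.7099 = 32.5183
  x_2 = -2.3622 - 0.02*-23.6224 = -1.8898
  y_2 = 2.7099 - 0.02*32.5183 = 2.0595
Step 3: grad_x = 2*5*-1.8898 = -18.8979, grad_y = 2*6*2.0595 = 24.7139
  x_3 = -1.8898 - 0.02*-18.8979 = -1.5118
  y_3 = 2.0595 - 0.02*24.7139 = 1.5652
Step 4: grad_x = 2*5*-1.5118 = -15.1183, grad_y = 2*6*1.5652 = 18.7826
  x_4 = -1.5118 - 0.02*-15.1183 = -1.2095
  y_4 = 1.5652 - 0.02*18.7826 = 1.1896
f(-1.2095, 1.1896) = 5*(-1.2095)^2 + 6*1.1896^2 = 15.8044


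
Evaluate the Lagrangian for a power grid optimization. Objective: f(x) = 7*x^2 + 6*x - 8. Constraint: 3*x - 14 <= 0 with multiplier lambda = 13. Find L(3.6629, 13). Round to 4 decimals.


Step 1: Evaluate f(x).
f(3.6629) = 7*3.6629^2 + 6*3.6629 - 8 = 107.8953
Step 2: Evaluate g(x).
g(3.6629) = 3*3.6629 - 14 = -3.0113
Step 3: Compute Lagrangian.
L = 107.8953 + 13*-3.0113 = 68.7484


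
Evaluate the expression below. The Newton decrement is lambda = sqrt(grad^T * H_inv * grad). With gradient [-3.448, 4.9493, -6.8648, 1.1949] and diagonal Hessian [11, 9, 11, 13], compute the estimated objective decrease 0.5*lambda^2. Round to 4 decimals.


Step 1: H is diagonal, so H^(-1) * g = [-0.3135, 0.5499, -0.6241, 0.0919].
Step 2: g^T H^(-1) g = sum_i g_i^2 / H_ii
  = (-3.448)^2/11 + (4.9493)^2/9 + (-6.8648)^2/11 + (1.1949)^2/13
  = 1.0808 + 2.7217 + 4.2841 + 0.1098 = 8.1965
Step 3: Objective decrease = 0.5 * g^T H^(-1) g = 4.0982


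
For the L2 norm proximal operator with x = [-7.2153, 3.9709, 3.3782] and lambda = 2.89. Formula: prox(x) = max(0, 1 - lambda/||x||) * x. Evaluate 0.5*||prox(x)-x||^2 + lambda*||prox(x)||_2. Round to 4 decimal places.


Step 1: Compute ||x||.
||x|| = 8.9017
Step 2: Compute scaling factor.
scale = max(0, 1 - 2.89/8.9017) = 0.6753
Step 3: prox(x) = [-4.8728, 2.6817, 2.2814]
||prox(x)|| = 6.0117
Step 4: Proximal objective.
0.5*||prox-x||^2 = 4.1761
lambda*||prox|| = 17.3738
Total = 21.55


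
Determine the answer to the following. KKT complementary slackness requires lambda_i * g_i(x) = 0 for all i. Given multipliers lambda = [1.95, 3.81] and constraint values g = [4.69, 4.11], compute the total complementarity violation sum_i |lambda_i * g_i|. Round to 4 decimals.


KKT complementary slackness check:
lambda_1 * g_1 = 1.95 * 4.69 = 9.1455
lambda_2 * g_2 = 3.81 * 4.11 = 15.6591
Total violation = 9.1455 + 15.6591 = 24.8046


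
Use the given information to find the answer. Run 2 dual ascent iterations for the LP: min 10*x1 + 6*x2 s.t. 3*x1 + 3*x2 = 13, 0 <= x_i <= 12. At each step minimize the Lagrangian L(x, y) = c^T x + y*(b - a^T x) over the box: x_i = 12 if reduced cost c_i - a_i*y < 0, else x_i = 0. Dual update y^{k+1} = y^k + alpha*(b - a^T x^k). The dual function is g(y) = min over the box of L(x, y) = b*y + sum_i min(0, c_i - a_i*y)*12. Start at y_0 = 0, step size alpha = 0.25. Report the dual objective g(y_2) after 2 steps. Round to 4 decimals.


Dual ascent for LP: min 10*x1 + 6*x2, 3*x1 + 3*x2 = 13, 0 <= x_i <= 12
Step 1: y^k = 0.0, reduced costs: (10.0, 6.0)
  x^k = (0.0, 0.0), subgradient = b - a^T x = 13.0
  y^{k+1} = 0.0 + 0.25*13.0 = 3.25
Step 2: y^k = 3.25, reduced costs: (0.25, -3.75)
  x^k = (0.0, 12.0), subgradient = b - a^T x = -23.0
  y^{k+1} = 3.25 + 0.25*-23.0 = -2.5
Dual objective at y_2 = -2.5: reduced costs (17.5, 13.5), box minimizer x = (0.0, 0.0)
g(y_2) = b*y + (c1 - a1*y)*x1 + (c2 - a2*y)*x2 = 13*(-2.5) + 17.5*0.0 + 13.5*0.0 = -32.5 + 0.0 + 0.0 = -32.5


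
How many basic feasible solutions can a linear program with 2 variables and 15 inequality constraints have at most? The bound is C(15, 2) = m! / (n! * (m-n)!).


Each vertex corresponds to some choice of n active constraints out of m, so the number of vertices is at most C(m, n) = m! / (n!(m-n)!).
m = 15, n = 2
Numerator: 15 * 14
Denominator: 2! = 2
C(15, 2) = 105


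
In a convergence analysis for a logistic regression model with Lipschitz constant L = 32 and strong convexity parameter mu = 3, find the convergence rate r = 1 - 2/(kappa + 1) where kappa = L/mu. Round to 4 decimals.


Step 1: Compute the condition number.
kappa = L/mu = 32/3 = 10.6667
Step 2: Compute the convergence rate.
r = 1 - 2/(kappa + 1) = 1 - 2*mu/(L + mu) = (L - mu)/(L + mu) = 29/35 = 0.8286


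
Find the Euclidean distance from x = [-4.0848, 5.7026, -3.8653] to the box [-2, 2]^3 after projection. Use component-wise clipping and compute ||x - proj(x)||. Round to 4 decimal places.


Project each component onto [-2, 2].
clip(-4.0848) = -2.0, clip(5.7026) = 2.0, clip(-3.8653) = -2.0
Projection = [-2.0, 2.0, -2.0]
Squared diffs: [4.3464, 13.7092, 3.4793]
Distance = sqrt(21.5349) = 4.6406


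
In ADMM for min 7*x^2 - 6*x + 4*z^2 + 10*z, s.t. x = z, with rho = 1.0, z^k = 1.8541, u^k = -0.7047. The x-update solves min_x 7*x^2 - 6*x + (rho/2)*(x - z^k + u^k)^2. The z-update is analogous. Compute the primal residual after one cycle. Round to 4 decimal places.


ADMM iteration with rho = 1.0, z^k = 1.8541, u^k = -0.7047
Step 1: x-update.
Minimize 7*x^2 - 6*x + (1.0/2)*(x - 1.8541 - 0.7047)^2
FOC: (2*7 + 1.0)*x = 6 + 1.0*(1.8541 + 0.7047)
x^{k+1} = 0.5706
Step 2: z-update.
Minimize 4*z^2 + 10*z + (1.0/2)*(0.5706 - z - 0.7047)^2
FOC: (2*4 + 1.0)*z = -10 + 1.0*(0.5706 - 0.7047)
z^{k+1} = -1.126
Step 3: u-update.
u^{k+1} = -0.7047 + 0.5706 + 1.126 = 0.9919
Step 4: Primal residual = |0.5706 + 1.126| = 1.6966


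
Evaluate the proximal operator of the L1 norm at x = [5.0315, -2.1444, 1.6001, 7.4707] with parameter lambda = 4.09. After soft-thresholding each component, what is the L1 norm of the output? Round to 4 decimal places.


Soft-thresholding with lambda = 4.09:
prox(5.0315) = sign(5.0315)*max(|5.0315| - 4.09, 0) = 0.9415
prox(-2.1444) = sign(-2.1444)*max(|-2.1444| - 4.09, 0) = 0.0
prox(1.6001) = sign(1.6001)*max(|1.6001| - 4.09, 0) = 0.0
prox(7.4707) = sign(7.4707)*max(|7.4707| - 4.09, 0) = 3.3807
prox(x) = [0.9415, 0.0, 0.0, 3.3807]
||prox(x)||_1 = 0.9415 + 0.0 + 0.0 + 3.3807 = 4.3222


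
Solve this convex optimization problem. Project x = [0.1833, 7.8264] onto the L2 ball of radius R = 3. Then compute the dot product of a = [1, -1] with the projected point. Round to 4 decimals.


Step 1: Compute ||x|| (intermediates to 6 decimals).
||x|| = sqrt(0.1833^2 + 7.8264^2) = 7.828546
Step 2: Project.
Since ||x|| > R, scale = R/||x|| = 3/7.828546 = 0.383213, proj(x) = scale * x
proj(x) = [0.070243, 2.999178]
Step 3: Dot product.
a^T * proj(x) = 1*0.070243 - 1*2.999178 = -2.9289


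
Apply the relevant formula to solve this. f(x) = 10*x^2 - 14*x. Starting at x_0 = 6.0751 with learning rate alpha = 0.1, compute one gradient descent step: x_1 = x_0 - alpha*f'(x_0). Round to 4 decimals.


We compute the gradient at x_0 and apply the update.
f'(x) = 20*x - 14
f'(6.0751) = 20*6.0751 - 14 = 107.502
x_1 = 6.0751 - 0.1*107.502 = -4.6751


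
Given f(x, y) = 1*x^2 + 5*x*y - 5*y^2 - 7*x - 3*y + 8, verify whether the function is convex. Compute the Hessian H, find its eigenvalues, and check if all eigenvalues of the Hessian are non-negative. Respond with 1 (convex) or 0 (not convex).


The Hessian of f(x,y) = 1*x^2 + 5*x*y - 5*y^2 - 7*x - 3*y + 8 is:
H = [[2, 5], [5, -10]]
Trace = 2 - 10 = -8
Determinant = 2*-10 - (5)^2 = -45
Discriminant = (-8)^2 - 4*-45 = 244.0
Eigenvalues: lambda_1 = -11.8102, lambda_2 = 3.8102
The function is not convex.

0


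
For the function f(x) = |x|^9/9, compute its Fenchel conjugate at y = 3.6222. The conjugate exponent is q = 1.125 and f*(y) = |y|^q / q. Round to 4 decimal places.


The conjugate exponent q satisfies 1/p + 1/q = 1.
p = 9, so q = 9/(9 - 1) = 1.125
|y|^q = 3.6222^1.125 = 4.2545
f*(3.6222) = 4.2545 / 1.125 = 3.7817


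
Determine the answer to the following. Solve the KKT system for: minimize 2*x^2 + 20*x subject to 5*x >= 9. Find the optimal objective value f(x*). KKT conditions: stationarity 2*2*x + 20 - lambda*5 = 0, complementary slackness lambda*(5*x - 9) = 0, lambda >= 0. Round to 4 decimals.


Step 1: Try lambda = 0 (constraint inactive).
x_unc = -20/(2*2) = -5.0
Check: 5*-5.0 = -25.0 < 9 -- violated!
Step 2: Constraint must be active: 5*x = 9
x* = 9/5 = 1.8
lambda = (2*2*1.8 + 20)/5 = 5.44
Step 3: Compute optimal value.
f(x*) = 2*1.8^2 + 20*1.8 = 42.48


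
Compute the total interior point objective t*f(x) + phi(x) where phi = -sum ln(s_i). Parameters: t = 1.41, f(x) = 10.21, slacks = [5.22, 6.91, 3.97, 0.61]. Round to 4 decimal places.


Step 1: Compute log-barrier.
ln values: [1.6525, 1.933, 1.3788, -0.4943]
phi = -(1.6525 + 1.933 + 1.3788 - 0.4943) = -4.4699
Step 2: Compute augmented objective.
t*f(x) = 1.41*10.21 = 14.3961
Total = 14.3961 - 4.4699 = 9.9262


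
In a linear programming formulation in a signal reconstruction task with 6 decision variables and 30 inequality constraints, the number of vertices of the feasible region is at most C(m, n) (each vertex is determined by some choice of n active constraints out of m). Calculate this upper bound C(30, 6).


Each vertex corresponds to some choice of n active constraints out of m, so the number of vertices is at most C(m, n) = m! / (n!(m-n)!).
m = 30, n = 6
Numerator: 30 * 29 * 28 * 27 * 26 * 25
Denominator: 6! = 720
C(30, 6) = 593775


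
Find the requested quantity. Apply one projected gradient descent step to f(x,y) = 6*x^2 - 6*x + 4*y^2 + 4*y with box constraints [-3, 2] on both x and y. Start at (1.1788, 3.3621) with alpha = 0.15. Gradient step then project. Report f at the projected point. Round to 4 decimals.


Step 1: Compute gradient at (1.1788, 3.3621).
grad_x = 2*6*1.1788 - 6 = 8.1456
grad_y = 2*4*3.3621 + 4 = 30.8968
Step 2: Gradient step.
x_raw = 1.1788 - 0.15*8.1456 = -0.043
y_raw = 3.3621 - 0.15*30.8968 = -1.2724
Step 3: Project onto [-3, 2].
x_proj = clip(-0.043) = -0.043
y_proj = clip(-1.2724) = -1.2724
Step 4: Evaluate f.
f(-0.043, -1.2724) = 1.6559


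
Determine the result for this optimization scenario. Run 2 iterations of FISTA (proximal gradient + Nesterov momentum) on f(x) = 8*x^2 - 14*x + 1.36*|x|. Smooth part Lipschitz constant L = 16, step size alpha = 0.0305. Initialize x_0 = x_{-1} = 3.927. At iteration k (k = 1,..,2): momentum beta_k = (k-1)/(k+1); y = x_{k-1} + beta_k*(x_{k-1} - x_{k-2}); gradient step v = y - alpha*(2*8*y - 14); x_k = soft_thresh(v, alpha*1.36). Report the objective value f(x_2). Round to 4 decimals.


FISTA on f(x) = 8*x^2 - 14*x + 1.36*|x|
L = 16, alpha = 0.0305
Iteration 1: beta = 0.0, y = 3.927 + 0.0*(3.927 - 3.927) = 3.927
  grad(y) = 48.832, v = y - alpha*grad = 2.4376
  prox(v) = soft_thresh(2.4376, 0.0415) = 2.3961
Iteration 2: beta = 0.3333, y = 2.3961 + 0.3333*(2.3961 - 3.927) = 1.8859
  grad(y) = 16.1737, v = y - alpha*grad = 1.3926
  prox(v) = soft_thresh(1.3926, 0.0415) = 1.3511
f(x_2) = 8*1.3511^2 - 14*1.3511 + 1.36*|1.3511| = -2.4743


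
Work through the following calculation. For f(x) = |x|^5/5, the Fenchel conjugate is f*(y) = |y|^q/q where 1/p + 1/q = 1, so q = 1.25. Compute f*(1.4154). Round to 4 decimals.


The conjugate exponent q satisfies 1/p + 1/q = 1.
p = 5, so q = 5/(5 - 1) = 1.25
|y|^q = 1.4154^1.25 = 1.5438
f*(1.4154) = 1.5438 / 1.25 = 1.2351


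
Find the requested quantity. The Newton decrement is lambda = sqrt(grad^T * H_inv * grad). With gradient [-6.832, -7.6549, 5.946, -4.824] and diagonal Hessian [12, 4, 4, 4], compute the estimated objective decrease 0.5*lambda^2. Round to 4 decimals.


Step 1: H is diagonal, so H^(-1) * g = [-0.5693, -1.9137, 1.4865, -1.206].
Step 2: g^T H^(-1) g = sum_i g_i^2 / H_ii
  = (-6.832)^2/12 + (-7.6549)^2/4 + (5.946)^2/4 + (-4.824)^2/4
  = 3.8897 + 14.6494 + 8.8387 + 5.8177 = 33.1955
Step 3: Objective decrease = 0.5 * g^T H^(-1) g = 16.5978


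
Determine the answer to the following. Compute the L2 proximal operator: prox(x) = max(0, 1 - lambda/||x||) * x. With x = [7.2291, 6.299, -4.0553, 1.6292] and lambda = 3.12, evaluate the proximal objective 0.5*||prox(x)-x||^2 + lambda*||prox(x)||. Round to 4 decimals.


Step 1: Compute ||x||.
||x|| = 10.5374
Step 2: Compute scaling factor.
scale = max(0, 1 - 3.12/10.5374) = 0.7039
Step 3: prox(x) = [5.0887, 4.4339, -2.8546, 1.1468]
||prox(x)|| = 7.4174
Step 4: Proximal objective.
0.5*||prox-x||^2 = 4.8672
lambda*||prox|| = 23.1423
Total = 28.0095


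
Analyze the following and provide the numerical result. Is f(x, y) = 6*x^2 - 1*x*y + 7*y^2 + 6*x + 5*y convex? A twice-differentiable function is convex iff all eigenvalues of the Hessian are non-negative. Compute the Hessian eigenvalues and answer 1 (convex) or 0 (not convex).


The Hessian of f(x,y) = 6*x^2 - 1*x*y + 7*y^2 + 6*x + 5*y is:
H = [[12, -1], [-1, 14]]
Trace = 12 + 14 = 26
Determinant = 12*14 - (-1)^2 = 167
Discriminant = (26)^2 - 4*167 = 8.0
Eigenvalues: lambda_1 = 11.5858, lambda_2 = 14.4142
The function is convex.

1


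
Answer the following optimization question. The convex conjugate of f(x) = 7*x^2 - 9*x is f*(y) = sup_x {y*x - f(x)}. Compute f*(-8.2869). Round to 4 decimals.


f*(y) = sup_x {y*x - a*x^2 - b*x} = sup_x {(y-b)*x - a*x^2}
FOC: (y - b) - 2a*x = 0 => x* = (y - b)/(2a)
x* = (-8.2869 + 9)/(2*7) = 0.0509
f*(-8.2869) = (y-b)^2/(4a) = (-8.2869 + 9)^2/(4*7)
= 0.5085/28 = 0.0182


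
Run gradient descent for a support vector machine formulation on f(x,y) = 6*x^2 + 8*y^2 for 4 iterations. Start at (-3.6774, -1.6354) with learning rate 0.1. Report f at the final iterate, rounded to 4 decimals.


Gradient descent on f(x,y) = 6*x^2 + 8*y^2.
Starting point: (-3.6774, -1.6354), alpha = 0.1
Step 1: grad_x = 2*6*-3.6774 = -44.1288, grad_y = 2*8*-1.6354 = -26.1664
  x_1 = -3.6774 - 0.1*-44.1288 = 0.7355
  y_1 = -1.6354 - 0.1*-26.1664 = 0.9812
Step 2: grad_x = 2*6*0.7355 = 8.8258, grad_y = 2*8*0.9812 = 15.6998
  x_2 = 0.7355 - 0.1*8.8258 = -0.1471
  y_2 = 0.9812 - 0.1*15.6998 = -0.5887
Step 3: grad_x = 2*6*-0.1471 = -1.7652, grad_y = 2*8*-0.5887 = -9.4199
  x_3 = -0.1471 - 0.1*-1.7652 = 0.0294
  y_3 = -0.5887 - 0.1*-9.4199 = 0.3532
Step 4: grad_x = 2*6*0.0294 = 0.353, grad_y = 2*8*0.3532 = 5.6519
  x_4 = 0.0294 - 0.1*0.353 = -0.0059
  y_4 = 0.3532 - 0.1*5.6519 = -0.2119
f(-0.0059, -0.2119) = 6*(-0.0059)^2 + 8*(-0.2119)^2 = 0.3596


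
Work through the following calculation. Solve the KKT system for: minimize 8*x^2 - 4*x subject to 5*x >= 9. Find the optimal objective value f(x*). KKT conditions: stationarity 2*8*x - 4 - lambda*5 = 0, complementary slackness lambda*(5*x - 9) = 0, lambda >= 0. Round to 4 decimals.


Step 1: Try lambda = 0 (constraint inactive).
x_unc = 4/(2*8) = 0.25
Check: 5*0.25 = 1.25 < 9 -- violated!
Step 2: Constraint must be active: 5*x = 9
x* = 9/5 = 1.8
lambda = (2*8*1.8 - 4)/5 = 4.96
Step 3: Compute optimal value.
f(x*) = 8*1.8^2 - 4*1.8 = 18.72


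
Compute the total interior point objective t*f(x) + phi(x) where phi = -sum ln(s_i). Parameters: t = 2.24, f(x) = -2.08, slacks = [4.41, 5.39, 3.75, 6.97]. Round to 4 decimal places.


Step 1: Compute log-barrier.
ln values: [1.4839, 1.6845, 1.3218, 1.9416]
phi = -(1.4839 + 1.6845 + 1.3218 + 1.9416) = -6.4318
Step 2: Compute augmented objective.
t*f(x) = 2.24*-2.08 = -4.6592
Total = -4.6592 - 6.4318 = -11.091


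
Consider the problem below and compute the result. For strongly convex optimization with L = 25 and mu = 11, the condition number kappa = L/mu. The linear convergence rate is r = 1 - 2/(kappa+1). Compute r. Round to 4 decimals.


Step 1: Compute the condition number.
kappa = L/mu = 25/11 = 2.2727
Step 2: Compute the convergence rate.
r = 1 - 2/(kappa + 1) = 1 - 2*mu/(L + mu) = (L - mu)/(L + mu) = 14/36 = 0.3889


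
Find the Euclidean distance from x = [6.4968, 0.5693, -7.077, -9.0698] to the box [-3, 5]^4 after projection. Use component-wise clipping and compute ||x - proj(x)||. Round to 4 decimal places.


Project each component onto [-3, 5].
clip(6.4968) = 5.0, clip(0.5693) = 0.5693, clip(-7.077) = -3.0, clip(-9.0698) = -3.0
Projection = [5.0, 0.5693, -3.0, -3.0]
Squared diffs: [2.2404, 0.0, 16.6219, 36.8425]
Distance = sqrt(55.7048) = 7.4636


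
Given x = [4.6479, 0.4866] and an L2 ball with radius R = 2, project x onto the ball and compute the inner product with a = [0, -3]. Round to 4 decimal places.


Step 1: Compute ||x|| (intermediates to 6 decimals).
||x|| = sqrt(4.6479^2 + 0.4866^2) = 4.673302
Step 2: Project.
Since ||x|| > R, scale = R/||x|| = 2/4.673302 = 0.427963, proj(x) = scale * x
proj(x) = [1.989129, 0.208247]
Step 3: Dot product.
a^T * proj(x) = 0*1.989129 - 3*0.208247 = -0.6247
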